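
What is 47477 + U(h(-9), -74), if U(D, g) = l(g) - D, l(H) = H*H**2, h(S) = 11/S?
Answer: -3219712/9 ≈ -3.5775e+5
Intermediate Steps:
l(H) = H**3
U(D, g) = g**3 - D
47477 + U(h(-9), -74) = 47477 + ((-74)**3 - 11/(-9)) = 47477 + (-405224 - 11*(-1)/9) = 47477 + (-405224 - 1*(-11/9)) = 47477 + (-405224 + 11/9) = 47477 - 3647005/9 = -3219712/9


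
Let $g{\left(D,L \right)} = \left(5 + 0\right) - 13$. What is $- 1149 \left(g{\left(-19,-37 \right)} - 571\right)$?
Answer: $665271$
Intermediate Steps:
$g{\left(D,L \right)} = -8$ ($g{\left(D,L \right)} = 5 - 13 = -8$)
$- 1149 \left(g{\left(-19,-37 \right)} - 571\right) = - 1149 \left(-8 - 571\right) = \left(-1149\right) \left(-579\right) = 665271$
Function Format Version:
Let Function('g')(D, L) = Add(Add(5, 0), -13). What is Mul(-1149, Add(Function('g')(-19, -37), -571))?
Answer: 665271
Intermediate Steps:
Function('g')(D, L) = -8 (Function('g')(D, L) = Add(5, -13) = -8)
Mul(-1149, Add(Function('g')(-19, -37), -571)) = Mul(-1149, Add(-8, -571)) = Mul(-1149, -579) = 665271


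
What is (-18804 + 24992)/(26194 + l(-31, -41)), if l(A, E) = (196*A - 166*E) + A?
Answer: 6188/26893 ≈ 0.23010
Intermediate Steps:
l(A, E) = -166*E + 197*A (l(A, E) = (-166*E + 196*A) + A = -166*E + 197*A)
(-18804 + 24992)/(26194 + l(-31, -41)) = (-18804 + 24992)/(26194 + (-166*(-41) + 197*(-31))) = 6188/(26194 + (6806 - 6107)) = 6188/(26194 + 699) = 6188/26893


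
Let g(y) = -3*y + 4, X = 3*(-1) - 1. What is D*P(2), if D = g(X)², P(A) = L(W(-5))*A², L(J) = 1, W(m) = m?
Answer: 1024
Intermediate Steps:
X = -4 (X = -3 - 1 = -4)
P(A) = A² (P(A) = 1*A² = A²)
g(y) = 4 - 3*y
D = 256 (D = (4 - 3*(-4))² = (4 + 12)² = 16² = 256)
D*P(2) = 256*2² = 256*4 = 1024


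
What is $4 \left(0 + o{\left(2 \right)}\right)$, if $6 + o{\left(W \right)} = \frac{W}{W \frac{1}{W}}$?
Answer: $-16$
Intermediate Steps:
$o{\left(W \right)} = -6 + W$ ($o{\left(W \right)} = -6 + \frac{W}{W \frac{1}{W}} = -6 + \frac{W}{1} = -6 + W 1 = -6 + W$)
$4 \left(0 + o{\left(2 \right)}\right) = 4 \left(0 + \left(-6 + 2\right)\right) = 4 \left(0 - 4\right) = 4 \left(-4\right) = -16$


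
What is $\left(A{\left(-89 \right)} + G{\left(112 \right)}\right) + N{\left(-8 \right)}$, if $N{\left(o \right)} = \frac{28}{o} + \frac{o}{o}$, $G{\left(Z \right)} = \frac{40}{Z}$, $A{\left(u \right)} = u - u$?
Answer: $- \frac{15}{7} \approx -2.1429$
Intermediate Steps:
$A{\left(u \right)} = 0$
$N{\left(o \right)} = 1 + \frac{28}{o}$ ($N{\left(o \right)} = \frac{28}{o} + 1 = 1 + \frac{28}{o}$)
$\left(A{\left(-89 \right)} + G{\left(112 \right)}\right) + N{\left(-8 \right)} = \left(0 + \frac{40}{112}\right) + \frac{28 - 8}{-8} = \left(0 + 40 \cdot \frac{1}{112}\right) - \frac{5}{2} = \left(0 + \frac{5}{14}\right) - \frac{5}{2} = \frac{5}{14} - \frac{5}{2} = - \frac{15}{7}$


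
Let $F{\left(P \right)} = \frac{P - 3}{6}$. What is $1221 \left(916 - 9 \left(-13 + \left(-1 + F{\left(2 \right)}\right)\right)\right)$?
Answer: $\frac{2548227}{2} \approx 1.2741 \cdot 10^{6}$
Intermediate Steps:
$F{\left(P \right)} = - \frac{1}{2} + \frac{P}{6}$ ($F{\left(P \right)} = \left(-3 + P\right) \frac{1}{6} = - \frac{1}{2} + \frac{P}{6}$)
$1221 \left(916 - 9 \left(-13 + \left(-1 + F{\left(2 \right)}\right)\right)\right) = 1221 \left(916 - 9 \left(-13 + \left(-1 + \left(- \frac{1}{2} + \frac{1}{6} \cdot 2\right)\right)\right)\right) = 1221 \left(916 - 9 \left(-13 + \left(-1 + \left(- \frac{1}{2} + \frac{1}{3}\right)\right)\right)\right) = 1221 \left(916 - 9 \left(-13 - \frac{7}{6}\right)\right) = 1221 \left(916 - - \frac{255}{2}\right) = 1221 \left(916 + \frac{255}{2}\right) = 1221 \cdot \frac{2087}{2} = \frac{2548227}{2}$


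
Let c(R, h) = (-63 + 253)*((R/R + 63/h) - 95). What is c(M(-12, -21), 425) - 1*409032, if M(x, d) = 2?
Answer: -36283426/85 ≈ -4.2686e+5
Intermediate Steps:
c(R, h) = -17860 + 11970/h (c(R, h) = 190*((1 + 63/h) - 95) = 190*(-94 + 63/h) = -17860 + 11970/h)
c(M(-12, -21), 425) - 1*409032 = (-17860 + 11970/425) - 1*409032 = (-17860 + 11970*(1/425)) - 409032 = (-17860 + 2394/85) - 409032 = -1515706/85 - 409032 = -36283426/85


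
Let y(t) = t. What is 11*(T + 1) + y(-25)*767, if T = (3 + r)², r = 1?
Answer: -18988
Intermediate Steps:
T = 16 (T = (3 + 1)² = 4² = 16)
11*(T + 1) + y(-25)*767 = 11*(16 + 1) - 25*767 = 11*17 - 19175 = 187 - 19175 = -18988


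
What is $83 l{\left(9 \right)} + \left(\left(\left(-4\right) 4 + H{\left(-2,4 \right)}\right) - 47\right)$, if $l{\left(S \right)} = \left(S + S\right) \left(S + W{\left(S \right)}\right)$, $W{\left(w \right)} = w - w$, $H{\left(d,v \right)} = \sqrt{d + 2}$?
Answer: $13383$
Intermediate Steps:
$H{\left(d,v \right)} = \sqrt{2 + d}$
$W{\left(w \right)} = 0$
$l{\left(S \right)} = 2 S^{2}$ ($l{\left(S \right)} = \left(S + S\right) \left(S + 0\right) = 2 S S = 2 S^{2}$)
$83 l{\left(9 \right)} + \left(\left(\left(-4\right) 4 + H{\left(-2,4 \right)}\right) - 47\right) = 83 \cdot 2 \cdot 9^{2} - \left(63 - \sqrt{2 - 2}\right) = 83 \cdot 2 \cdot 81 - \left(63 + 0\right) = 83 \cdot 162 + \left(\left(-16 + 0\right) - 47\right) = 13446 - 63 = 13383$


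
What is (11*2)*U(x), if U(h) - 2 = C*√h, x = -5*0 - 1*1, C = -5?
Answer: 44 - 110*I ≈ 44.0 - 110.0*I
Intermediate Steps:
x = -1 (x = 0 - 1 = -1)
U(h) = 2 - 5*√h
(11*2)*U(x) = (11*2)*(2 - 5*I) = 22*(2 - 5*I) = 44 - 110*I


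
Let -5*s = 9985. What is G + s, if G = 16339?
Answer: 14342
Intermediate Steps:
s = -1997 (s = -1/5*9985 = -1997)
G + s = 16339 - 1997 = 14342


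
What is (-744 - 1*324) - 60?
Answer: -1128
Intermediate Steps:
(-744 - 1*324) - 60 = (-744 - 324) - 1*60 = -1068 - 60 = -1128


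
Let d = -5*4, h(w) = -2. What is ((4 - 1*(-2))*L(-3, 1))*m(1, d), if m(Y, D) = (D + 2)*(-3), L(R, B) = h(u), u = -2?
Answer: -648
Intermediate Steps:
L(R, B) = -2
d = -20
m(Y, D) = -6 - 3*D (m(Y, D) = (2 + D)*(-3) = -6 - 3*D)
((4 - 1*(-2))*L(-3, 1))*m(1, d) = ((4 - 1*(-2))*(-2))*(-6 - 3*(-20)) = ((4 + 2)*(-2))*(-6 + 60) = (6*(-2))*54 = -12*54 = -648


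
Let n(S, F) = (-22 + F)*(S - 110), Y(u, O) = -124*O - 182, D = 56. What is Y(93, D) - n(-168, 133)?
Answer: 23732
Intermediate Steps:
Y(u, O) = -182 - 124*O
n(S, F) = (-110 + S)*(-22 + F) (n(S, F) = (-22 + F)*(-110 + S) = (-110 + S)*(-22 + F))
Y(93, D) - n(-168, 133) = (-182 - 124*56) - (2420 - 110*133 - 22*(-168) + 133*(-168)) = (-182 - 6944) - (2420 - 14630 + 3696 - 22344) = -7126 - 1*(-30858) = -7126 + 30858 = 23732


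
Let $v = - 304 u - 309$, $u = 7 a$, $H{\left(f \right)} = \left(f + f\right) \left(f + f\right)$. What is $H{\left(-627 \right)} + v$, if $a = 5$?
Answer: $1561567$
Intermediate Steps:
$H{\left(f \right)} = 4 f^{2}$ ($H{\left(f \right)} = 2 f 2 f = 4 f^{2}$)
$u = 35$ ($u = 7 \cdot 5 = 35$)
$v = -10949$ ($v = \left(-304\right) 35 - 309 = -10640 - 309 = -10949$)
$H{\left(-627 \right)} + v = 4 \left(-627\right)^{2} - 10949 = 4 \cdot 393129 - 10949 = 1572516 - 10949 = 1561567$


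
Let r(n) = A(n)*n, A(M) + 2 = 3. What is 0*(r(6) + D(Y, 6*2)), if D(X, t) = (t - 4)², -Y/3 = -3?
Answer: 0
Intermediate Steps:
A(M) = 1 (A(M) = -2 + 3 = 1)
Y = 9 (Y = -3*(-3) = 9)
D(X, t) = (-4 + t)²
r(n) = n (r(n) = 1*n = n)
0*(r(6) + D(Y, 6*2)) = 0*(6 + (-4 + 6*2)²) = 0*(6 + (-4 + 12)²) = 0*(6 + 8²) = 0*(6 + 64) = 0*70 = 0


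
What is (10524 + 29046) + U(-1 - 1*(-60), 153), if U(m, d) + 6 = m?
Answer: 39623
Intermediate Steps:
U(m, d) = -6 + m
(10524 + 29046) + U(-1 - 1*(-60), 153) = (10524 + 29046) + (-6 + (-1 - 1*(-60))) = 39570 + (-6 + (-1 + 60)) = 39570 + (-6 + 59) = 39570 + 53 = 39623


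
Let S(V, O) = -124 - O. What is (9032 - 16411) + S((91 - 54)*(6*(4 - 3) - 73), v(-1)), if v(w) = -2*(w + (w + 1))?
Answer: -7505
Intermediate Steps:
v(w) = -2 - 4*w (v(w) = -2*(w + (1 + w)) = -2*(1 + 2*w) = -2 - 4*w)
(9032 - 16411) + S((91 - 54)*(6*(4 - 3) - 73), v(-1)) = (9032 - 16411) + (-124 - (-2 - 4*(-1))) = -7379 + (-124 - (-2 + 4)) = -7379 + (-124 - 1*2) = -7379 + (-124 - 2) = -7379 - 126 = -7505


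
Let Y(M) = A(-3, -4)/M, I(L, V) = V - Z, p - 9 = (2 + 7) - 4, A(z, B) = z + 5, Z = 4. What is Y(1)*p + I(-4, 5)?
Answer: 29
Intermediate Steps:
A(z, B) = 5 + z
p = 14 (p = 9 + ((2 + 7) - 4) = 9 + (9 - 4) = 9 + 5 = 14)
I(L, V) = -4 + V (I(L, V) = V - 1*4 = V - 4 = -4 + V)
Y(M) = 2/M (Y(M) = (5 - 3)/M = 2/M)
Y(1)*p + I(-4, 5) = (2/1)*14 + (-4 + 5) = (2*1)*14 + 1 = 2*14 + 1 = 28 + 1 = 29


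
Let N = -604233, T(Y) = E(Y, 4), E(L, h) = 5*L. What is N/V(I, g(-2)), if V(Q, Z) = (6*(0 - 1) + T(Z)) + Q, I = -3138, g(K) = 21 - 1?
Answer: 604233/3044 ≈ 198.50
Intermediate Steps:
T(Y) = 5*Y
g(K) = 20
V(Q, Z) = -6 + Q + 5*Z (V(Q, Z) = (6*(0 - 1) + 5*Z) + Q = (6*(-1) + 5*Z) + Q = (-6 + 5*Z) + Q = -6 + Q + 5*Z)
N/V(I, g(-2)) = -604233/(-6 - 3138 + 5*20) = -604233/(-6 - 3138 + 100) = -604233/(-3044) = -604233*(-1/3044) = 604233/3044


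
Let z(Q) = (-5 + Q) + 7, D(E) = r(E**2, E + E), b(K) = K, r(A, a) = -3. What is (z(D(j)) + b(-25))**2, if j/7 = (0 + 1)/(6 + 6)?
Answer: 676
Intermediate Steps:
j = 7/12 (j = 7*((0 + 1)/(6 + 6)) = 7*(1/12) = 7/12 ≈ 0.58333)
D(E) = -3
z(Q) = 2 + Q
(z(D(j)) + b(-25))**2 = ((2 - 3) - 25)**2 = (-1 - 25)**2 = (-26)**2 = 676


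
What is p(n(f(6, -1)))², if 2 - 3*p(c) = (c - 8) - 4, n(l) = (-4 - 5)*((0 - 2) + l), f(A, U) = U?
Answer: 169/9 ≈ 18.778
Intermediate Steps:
n(l) = 18 - 9*l (n(l) = -9*(-2 + l) = 18 - 9*l)
p(c) = 14/3 - c/3 (p(c) = ⅔ - ((c - 8) - 4)/3 = ⅔ - ((-8 + c) - 4)/3 = ⅔ - (-12 + c)/3 = ⅔ + (4 - c/3) = 14/3 - c/3)
p(n(f(6, -1)))² = (14/3 - (18 - 9*(-1))/3)² = (14/3 - (18 + 9)/3)² = (14/3 - ⅓*27)² = (14/3 - 9)² = (-13/3)² = 169/9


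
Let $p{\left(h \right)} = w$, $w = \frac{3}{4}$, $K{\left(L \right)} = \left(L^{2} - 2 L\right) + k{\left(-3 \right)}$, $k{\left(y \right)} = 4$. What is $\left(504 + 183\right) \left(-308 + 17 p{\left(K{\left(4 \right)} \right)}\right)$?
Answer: $- \frac{811347}{4} \approx -2.0284 \cdot 10^{5}$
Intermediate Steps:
$K{\left(L \right)} = 4 + L^{2} - 2 L$ ($K{\left(L \right)} = \left(L^{2} - 2 L\right) + 4 = 4 + L^{2} - 2 L$)
$w = \frac{3}{4}$ ($w = 3 \cdot \frac{1}{4} = \frac{3}{4} \approx 0.75$)
$p{\left(h \right)} = \frac{3}{4}$
$\left(504 + 183\right) \left(-308 + 17 p{\left(K{\left(4 \right)} \right)}\right) = \left(504 + 183\right) \left(-308 + 17 \cdot \frac{3}{4}\right) = 687 \left(-308 + \frac{51}{4}\right) = 687 \left(- \frac{1181}{4}\right) = - \frac{811347}{4}$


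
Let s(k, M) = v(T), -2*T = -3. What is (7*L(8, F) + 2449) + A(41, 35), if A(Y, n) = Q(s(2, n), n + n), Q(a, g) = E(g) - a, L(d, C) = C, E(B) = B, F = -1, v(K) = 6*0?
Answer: 2512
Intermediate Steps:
T = 3/2 (T = -½*(-3) = 3/2 ≈ 1.5000)
v(K) = 0
s(k, M) = 0
Q(a, g) = g - a
A(Y, n) = 2*n (A(Y, n) = (n + n) - 1*0 = 2*n + 0 = 2*n)
(7*L(8, F) + 2449) + A(41, 35) = (7*(-1) + 2449) + 2*35 = (-7 + 2449) + 70 = 2442 + 70 = 2512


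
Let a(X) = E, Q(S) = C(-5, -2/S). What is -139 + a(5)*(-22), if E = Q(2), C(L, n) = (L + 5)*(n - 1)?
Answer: -139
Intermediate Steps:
C(L, n) = (-1 + n)*(5 + L) (C(L, n) = (5 + L)*(-1 + n) = (-1 + n)*(5 + L))
Q(S) = 0 (Q(S) = -5 - 1*(-5) + 5*(-2/S) - (-10)/S = -5 + 5 - 10/S + 10/S = 0)
E = 0
a(X) = 0
-139 + a(5)*(-22) = -139 + 0*(-22) = -139 + 0 = -139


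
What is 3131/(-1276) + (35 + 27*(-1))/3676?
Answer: -2874837/1172644 ≈ -2.4516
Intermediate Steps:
3131/(-1276) + (35 + 27*(-1))/3676 = 3131*(-1/1276) + (35 - 27)*(1/3676) = -3131/1276 + 8*(1/3676) = -3131/1276 + 2/919 = -2874837/1172644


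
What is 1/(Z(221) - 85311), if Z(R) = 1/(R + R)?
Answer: -442/37707461 ≈ -1.1722e-5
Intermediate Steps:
Z(R) = 1/(2*R)
1/(Z(221) - 85311) = 1/((½)/221 - 85311) = 1/((½)*(1/221) - 85311) = 1/(1/442 - 85311) = 1/(-37707461/442) = -442/37707461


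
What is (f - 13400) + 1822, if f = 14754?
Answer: 3176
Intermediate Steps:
(f - 13400) + 1822 = (14754 - 13400) + 1822 = 1354 + 1822 = 3176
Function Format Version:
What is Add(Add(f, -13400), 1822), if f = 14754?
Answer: 3176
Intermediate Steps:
Add(Add(f, -13400), 1822) = Add(Add(14754, -13400), 1822) = Add(1354, 1822) = 3176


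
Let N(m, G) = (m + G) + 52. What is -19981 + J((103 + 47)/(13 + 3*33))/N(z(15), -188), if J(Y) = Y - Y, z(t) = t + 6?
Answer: -19981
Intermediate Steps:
z(t) = 6 + t
N(m, G) = 52 + G + m (N(m, G) = (G + m) + 52 = 52 + G + m)
J(Y) = 0
-19981 + J((103 + 47)/(13 + 3*33))/N(z(15), -188) = -19981 + 0/(52 - 188 + (6 + 15)) = -19981 + 0/(52 - 188 + 21) = -19981 + 0/(-115) = -19981 + 0*(-1/115) = -19981 + 0 = -19981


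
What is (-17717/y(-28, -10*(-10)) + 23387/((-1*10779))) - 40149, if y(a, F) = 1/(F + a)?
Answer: -14182740554/10779 ≈ -1.3158e+6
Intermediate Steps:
(-17717/y(-28, -10*(-10)) + 23387/((-1*10779))) - 40149 = (-17717/(1/(-10*(-10) - 28)) + 23387/((-1*10779))) - 40149 = (-17717/(1/(100 - 28)) + 23387/(-10779)) - 40149 = (-17717/(1/72) + 23387*(-1/10779)) - 40149 = (-17717/1/72 - 23387/10779) - 40149 = (-17717*72 - 23387/10779) - 40149 = (-1275624 - 23387/10779) - 40149 = -13749974483/10779 - 40149 = -14182740554/10779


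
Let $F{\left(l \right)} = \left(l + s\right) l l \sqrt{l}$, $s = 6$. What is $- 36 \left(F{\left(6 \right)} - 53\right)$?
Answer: $1908 - 15552 \sqrt{6} \approx -36186.0$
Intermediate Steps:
$F{\left(l \right)} = l^{\frac{5}{2}} \left(6 + l\right)$ ($F{\left(l \right)} = \left(l + 6\right) l l \sqrt{l} = \left(6 + l\right) l l \sqrt{l} = l \left(6 + l\right) l \sqrt{l} = l^{2} \left(6 + l\right) \sqrt{l} = l^{\frac{5}{2}} \left(6 + l\right)$)
$- 36 \left(F{\left(6 \right)} - 53\right) = - 36 \left(6^{\frac{5}{2}} \left(6 + 6\right) - 53\right) = - 36 \left(36 \sqrt{6} \cdot 12 - 53\right) = - 36 \left(432 \sqrt{6} - 53\right) = - 36 \left(-53 + 432 \sqrt{6}\right) = 1908 - 15552 \sqrt{6}$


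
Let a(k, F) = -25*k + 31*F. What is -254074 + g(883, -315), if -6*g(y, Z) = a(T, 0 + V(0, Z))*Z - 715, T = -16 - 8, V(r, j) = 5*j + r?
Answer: -8357302/3 ≈ -2.7858e+6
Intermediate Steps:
V(r, j) = r + 5*j
T = -24
g(y, Z) = 715/6 - Z*(600 + 155*Z)/6 (g(y, Z) = -((-25*(-24) + 31*(0 + (0 + 5*Z)))*Z - 715)/6 = -((600 + 31*(0 + 5*Z))*Z - 715)/6 = -((600 + 31*(5*Z))*Z - 715)/6 = -((600 + 155*Z)*Z - 715)/6 = -(Z*(600 + 155*Z) - 715)/6 = -(-715 + Z*(600 + 155*Z))/6 = 715/6 - Z*(600 + 155*Z)/6)
-254074 + g(883, -315) = -254074 + (715/6 - ⅚*(-315)*(120 + 31*(-315))) = -254074 + (715/6 - ⅚*(-315)*(120 - 9765)) = -254074 + (715/6 - ⅚*(-315)*(-9645)) = -254074 + (715/6 - 5063625/2) = -254074 - 7595080/3 = -8357302/3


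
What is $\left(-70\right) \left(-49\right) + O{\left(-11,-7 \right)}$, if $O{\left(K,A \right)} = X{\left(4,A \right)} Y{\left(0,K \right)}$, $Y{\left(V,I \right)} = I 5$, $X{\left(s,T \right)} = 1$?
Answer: $3375$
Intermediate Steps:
$Y{\left(V,I \right)} = 5 I$
$O{\left(K,A \right)} = 5 K$ ($O{\left(K,A \right)} = 1 \cdot 5 K = 5 K$)
$\left(-70\right) \left(-49\right) + O{\left(-11,-7 \right)} = \left(-70\right) \left(-49\right) + 5 \left(-11\right) = 3430 - 55 = 3375$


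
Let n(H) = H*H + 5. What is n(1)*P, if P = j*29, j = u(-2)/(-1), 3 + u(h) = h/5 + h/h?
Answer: 2088/5 ≈ 417.60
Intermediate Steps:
n(H) = 5 + H² (n(H) = H² + 5 = 5 + H²)
u(h) = -2 + h/5 (u(h) = -3 + (h/5 + h/h) = -3 + (h*(⅕) + 1) = -3 + (h/5 + 1) = -3 + (1 + h/5) = -2 + h/5)
j = 12/5 (j = (-2 + (⅕)*(-2))/(-1) = (-2 - ⅖)*(-1) = -12/5*(-1) = 12/5 ≈ 2.4000)
P = 348/5 (P = (12/5)*29 = 348/5 ≈ 69.600)
n(1)*P = (5 + 1²)*(348/5) = (5 + 1)*(348/5) = 6*(348/5) = 2088/5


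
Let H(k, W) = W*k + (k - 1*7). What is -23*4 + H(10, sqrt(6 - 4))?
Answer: -89 + 10*sqrt(2) ≈ -74.858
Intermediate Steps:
H(k, W) = -7 + k + W*k (H(k, W) = W*k + (k - 7) = W*k + (-7 + k) = -7 + k + W*k)
-23*4 + H(10, sqrt(6 - 4)) = -23*4 + (-7 + 10 + sqrt(6 - 4)*10) = -92 + (-7 + 10 + sqrt(2)*10) = -92 + (-7 + 10 + 10*sqrt(2)) = -92 + (3 + 10*sqrt(2)) = -89 + 10*sqrt(2)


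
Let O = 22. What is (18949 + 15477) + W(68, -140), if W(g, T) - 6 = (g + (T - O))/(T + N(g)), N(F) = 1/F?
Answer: 327764600/9519 ≈ 34433.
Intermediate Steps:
W(g, T) = 6 + (-22 + T + g)/(T + 1/g) (W(g, T) = 6 + (g + (T - 1*22))/(T + 1/g) = 6 + (g + (T - 22))/(T + 1/g) = 6 + (g + (-22 + T))/(T + 1/g) = 6 + (-22 + T + g)/(T + 1/g))
(18949 + 15477) + W(68, -140) = (18949 + 15477) + (6 + 68*(-22 + 68 + 7*(-140)))/(1 - 140*68) = 34426 + (6 + 68*(-22 + 68 - 980))/(1 - 9520) = 34426 + (6 + 68*(-934))/(-9519) = 34426 - (6 - 63512)/9519 = 34426 - 1/9519*(-63506) = 34426 + 63506/9519 = 327764600/9519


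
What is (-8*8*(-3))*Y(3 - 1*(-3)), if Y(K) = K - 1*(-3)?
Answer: 1728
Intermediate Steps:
Y(K) = 3 + K (Y(K) = K + 3 = 3 + K)
(-8*8*(-3))*Y(3 - 1*(-3)) = (-8*8*(-3))*(3 + (3 - 1*(-3))) = (-64*(-3))*(3 + (3 + 3)) = 192*(3 + 6) = 192*9 = 1728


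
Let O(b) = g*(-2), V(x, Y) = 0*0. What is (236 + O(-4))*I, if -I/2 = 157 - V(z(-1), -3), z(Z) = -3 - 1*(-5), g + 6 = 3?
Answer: -75988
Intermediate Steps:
g = -3 (g = -6 + 3 = -3)
z(Z) = 2 (z(Z) = -3 + 5 = 2)
V(x, Y) = 0
O(b) = 6 (O(b) = -3*(-2) = 6)
I = -314 (I = -2*(157 - 1*0) = -2*(157 + 0) = -2*157 = -314)
(236 + O(-4))*I = (236 + 6)*(-314) = 242*(-314) = -75988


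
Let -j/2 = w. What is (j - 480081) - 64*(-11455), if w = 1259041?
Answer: -2265043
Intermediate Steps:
j = -2518082 (j = -2*1259041 = -2518082)
(j - 480081) - 64*(-11455) = (-2518082 - 480081) - 64*(-11455) = -2998163 + 733120 = -2265043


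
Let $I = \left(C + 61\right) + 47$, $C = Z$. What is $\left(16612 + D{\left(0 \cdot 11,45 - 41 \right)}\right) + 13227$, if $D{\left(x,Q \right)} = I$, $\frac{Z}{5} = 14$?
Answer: $30017$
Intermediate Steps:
$Z = 70$ ($Z = 5 \cdot 14 = 70$)
$C = 70$
$I = 178$ ($I = \left(70 + 61\right) + 47 = 131 + 47 = 178$)
$D{\left(x,Q \right)} = 178$
$\left(16612 + D{\left(0 \cdot 11,45 - 41 \right)}\right) + 13227 = \left(16612 + 178\right) + 13227 = 16790 + 13227 = 30017$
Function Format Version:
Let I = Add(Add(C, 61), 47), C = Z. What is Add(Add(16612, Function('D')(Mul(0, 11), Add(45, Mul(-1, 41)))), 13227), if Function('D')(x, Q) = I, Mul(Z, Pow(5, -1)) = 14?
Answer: 30017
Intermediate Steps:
Z = 70 (Z = Mul(5, 14) = 70)
C = 70
I = 178 (I = Add(Add(70, 61), 47) = Add(131, 47) = 178)
Function('D')(x, Q) = 178
Add(Add(16612, Function('D')(Mul(0, 11), Add(45, Mul(-1, 41)))), 13227) = Add(Add(16612, 178), 13227) = Add(16790, 13227) = 30017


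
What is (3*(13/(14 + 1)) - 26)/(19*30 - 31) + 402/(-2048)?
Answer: -661503/2759680 ≈ -0.23970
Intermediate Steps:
(3*(13/(14 + 1)) - 26)/(19*30 - 31) + 402/(-2048) = (3*(13/15) - 26)/(570 - 31) + 402*(-1/2048) = (3*(13*(1/15)) - 26)/539 - 201/1024 = (3*(13/15) - 26)*(1/539) - 201/1024 = (13/5 - 26)*(1/539) - 201/1024 = -117/5*1/539 - 201/1024 = -117/2695 - 201/1024 = -661503/2759680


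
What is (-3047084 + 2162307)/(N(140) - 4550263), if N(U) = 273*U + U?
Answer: 884777/4511903 ≈ 0.19610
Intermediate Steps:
N(U) = 274*U
(-3047084 + 2162307)/(N(140) - 4550263) = (-3047084 + 2162307)/(274*140 - 4550263) = -884777/(38360 - 4550263) = -884777/(-4511903) = -884777*(-1/4511903) = 884777/4511903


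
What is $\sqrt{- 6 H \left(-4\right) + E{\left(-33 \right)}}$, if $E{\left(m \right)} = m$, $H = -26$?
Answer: $3 i \sqrt{73} \approx 25.632 i$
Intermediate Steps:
$\sqrt{- 6 H \left(-4\right) + E{\left(-33 \right)}} = \sqrt{\left(-6\right) \left(-26\right) \left(-4\right) - 33} = \sqrt{156 \left(-4\right) - 33} = \sqrt{-624 - 33} = \sqrt{-657} = 3 i \sqrt{73}$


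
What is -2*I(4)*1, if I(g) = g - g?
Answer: 0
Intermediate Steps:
I(g) = 0
-2*I(4)*1 = -2*0*1 = 0*1 = 0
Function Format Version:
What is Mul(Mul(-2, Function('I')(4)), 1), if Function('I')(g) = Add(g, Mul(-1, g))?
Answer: 0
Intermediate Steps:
Function('I')(g) = 0
Mul(Mul(-2, Function('I')(4)), 1) = Mul(Mul(-2, 0), 1) = Mul(0, 1) = 0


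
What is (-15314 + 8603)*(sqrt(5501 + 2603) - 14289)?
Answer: 95893479 - 13422*sqrt(2026) ≈ 9.5289e+7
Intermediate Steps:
(-15314 + 8603)*(sqrt(5501 + 2603) - 14289) = -6711*(sqrt(8104) - 14289) = -6711*(2*sqrt(2026) - 14289) = -6711*(-14289 + 2*sqrt(2026)) = 95893479 - 13422*sqrt(2026)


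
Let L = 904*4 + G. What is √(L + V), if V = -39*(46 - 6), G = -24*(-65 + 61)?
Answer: 2*√538 ≈ 46.390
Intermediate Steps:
G = 96 (G = -24*(-4) = 96)
V = -1560 (V = -39*40 = -1560)
L = 3712 (L = 904*4 + 96 = 3616 + 96 = 3712)
√(L + V) = √(3712 - 1560) = √2152 = 2*√538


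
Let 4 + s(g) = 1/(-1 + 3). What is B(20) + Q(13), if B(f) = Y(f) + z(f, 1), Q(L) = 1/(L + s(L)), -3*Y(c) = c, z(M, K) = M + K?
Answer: 823/57 ≈ 14.439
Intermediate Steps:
z(M, K) = K + M
s(g) = -7/2 (s(g) = -4 + 1/(-1 + 3) = -4 + 1/2 = -4 + ½ = -7/2)
Y(c) = -c/3
Q(L) = 1/(-7/2 + L) (Q(L) = 1/(L - 7/2) = 1/(-7/2 + L))
B(f) = 1 + 2*f/3 (B(f) = -f/3 + (1 + f) = 1 + 2*f/3)
B(20) + Q(13) = (1 + (⅔)*20) + 2/(-7 + 2*13) = (1 + 40/3) + 2/(-7 + 26) = 43/3 + 2/19 = 823/57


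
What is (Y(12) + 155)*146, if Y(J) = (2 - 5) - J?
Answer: 20440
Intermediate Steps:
Y(J) = -3 - J
(Y(12) + 155)*146 = ((-3 - 1*12) + 155)*146 = ((-3 - 12) + 155)*146 = (-15 + 155)*146 = 140*146 = 20440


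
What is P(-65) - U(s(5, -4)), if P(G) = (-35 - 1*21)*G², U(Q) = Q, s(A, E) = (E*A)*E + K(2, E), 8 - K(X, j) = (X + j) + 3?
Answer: -236687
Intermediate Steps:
K(X, j) = 5 - X - j (K(X, j) = 8 - ((X + j) + 3) = 8 - (3 + X + j) = 8 + (-3 - X - j) = 5 - X - j)
s(A, E) = 3 - E + A*E² (s(A, E) = (E*A)*E + (5 - 1*2 - E) = (A*E)*E + (5 - 2 - E) = A*E² + (3 - E) = 3 - E + A*E²)
P(G) = -56*G² (P(G) = (-35 - 21)*G² = -56*G²)
P(-65) - U(s(5, -4)) = -56*(-65)² - (3 - 1*(-4) + 5*(-4)²) = -56*4225 - (3 + 4 + 5*16) = -236600 - (3 + 4 + 80) = -236600 - 1*87 = -236600 - 87 = -236687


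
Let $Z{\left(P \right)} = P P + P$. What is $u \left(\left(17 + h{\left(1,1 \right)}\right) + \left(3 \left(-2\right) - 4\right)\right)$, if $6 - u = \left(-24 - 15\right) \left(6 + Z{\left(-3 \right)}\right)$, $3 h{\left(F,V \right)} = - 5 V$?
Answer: $2528$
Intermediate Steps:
$h{\left(F,V \right)} = - \frac{5 V}{3}$ ($h{\left(F,V \right)} = \frac{\left(-5\right) V}{3} = - \frac{5 V}{3}$)
$Z{\left(P \right)} = P + P^{2}$ ($Z{\left(P \right)} = P^{2} + P = P + P^{2}$)
$u = 474$ ($u = 6 - \left(-24 - 15\right) \left(6 - 3 \left(1 - 3\right)\right) = 6 - - 39 \left(6 - -6\right) = 6 - - 39 \left(6 + 6\right) = 6 - \left(-39\right) 12 = 6 - -468 = 6 + 468 = 474$)
$u \left(\left(17 + h{\left(1,1 \right)}\right) + \left(3 \left(-2\right) - 4\right)\right) = 474 \left(\left(17 - \frac{5}{3}\right) + \left(3 \left(-2\right) - 4\right)\right) = 474 \left(\left(17 - \frac{5}{3}\right) - 10\right) = 474 \left(\frac{46}{3} - 10\right) = 474 \cdot \frac{16}{3} = 2528$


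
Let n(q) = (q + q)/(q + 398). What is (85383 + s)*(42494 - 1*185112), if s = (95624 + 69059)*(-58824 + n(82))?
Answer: 82893898438423793/60 ≈ 1.3816e+15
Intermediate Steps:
n(q) = 2*q/(398 + q) (n(q) = (2*q)/(398 + q) = 2*q/(398 + q))
s = -1162470783037/120 (s = (95624 + 69059)*(-58824 + 2*82/(398 + 82)) = 164683*(-58824 + 2*82/480) = 164683*(-58824 + 2*82*(1/480)) = 164683*(-58824 + 41/120) = 164683*(-7058839/120) = -1162470783037/120 ≈ -9.6873e+9)
(85383 + s)*(42494 - 1*185112) = (85383 - 1162470783037/120)*(42494 - 1*185112) = -1162460537077*(42494 - 185112)/120 = -1162460537077/120*(-142618) = 82893898438423793/60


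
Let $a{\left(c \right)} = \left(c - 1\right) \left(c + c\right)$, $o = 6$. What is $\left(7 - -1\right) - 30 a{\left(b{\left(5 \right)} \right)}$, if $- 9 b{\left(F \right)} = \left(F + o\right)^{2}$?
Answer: $- \frac{314384}{27} \approx -11644.0$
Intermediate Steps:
$b{\left(F \right)} = - \frac{\left(6 + F\right)^{2}}{9}$ ($b{\left(F \right)} = - \frac{\left(F + 6\right)^{2}}{9} = - \frac{\left(6 + F\right)^{2}}{9}$)
$a{\left(c \right)} = 2 c \left(-1 + c\right)$ ($a{\left(c \right)} = \left(-1 + c\right) 2 c = 2 c \left(-1 + c\right)$)
$\left(7 - -1\right) - 30 a{\left(b{\left(5 \right)} \right)} = \left(7 - -1\right) - 30 \cdot 2 \left(- \frac{\left(6 + 5\right)^{2}}{9}\right) \left(-1 - \frac{\left(6 + 5\right)^{2}}{9}\right) = \left(7 + 1\right) - 30 \cdot 2 \left(- \frac{11^{2}}{9}\right) \left(-1 - \frac{11^{2}}{9}\right) = 8 - 30 \cdot 2 \left(\left(- \frac{1}{9}\right) 121\right) \left(-1 - \frac{121}{9}\right) = 8 - 30 \cdot 2 \left(- \frac{121}{9}\right) \left(-1 - \frac{121}{9}\right) = 8 - 30 \cdot 2 \left(- \frac{121}{9}\right) \left(- \frac{130}{9}\right) = 8 - \frac{314600}{27} = - \frac{314384}{27}$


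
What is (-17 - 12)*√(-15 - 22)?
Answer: -29*I*√37 ≈ -176.4*I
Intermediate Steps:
(-17 - 12)*√(-15 - 22) = -29*I*√37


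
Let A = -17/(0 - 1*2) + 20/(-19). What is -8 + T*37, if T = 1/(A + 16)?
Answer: -5722/891 ≈ -6.4220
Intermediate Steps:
A = 283/38 (A = -17/(0 - 2) + 20*(-1/19) = -17/(-2) - 20/19 = -17*(-½) - 20/19 = 17/2 - 20/19 = 283/38 ≈ 7.4474)
T = 38/891 (T = 1/(283/38 + 16) = 1/(891/38) = 38/891 ≈ 0.042649)
-8 + T*37 = -8 + (38/891)*37 = -8 + 1406/891 = -5722/891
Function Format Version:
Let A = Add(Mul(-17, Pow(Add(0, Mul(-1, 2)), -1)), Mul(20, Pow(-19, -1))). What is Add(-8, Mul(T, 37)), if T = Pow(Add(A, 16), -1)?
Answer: Rational(-5722, 891) ≈ -6.4220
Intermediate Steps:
A = Rational(283, 38) (A = Add(Mul(-17, Pow(Add(0, -2), -1)), Mul(20, Rational(-1, 19))) = Add(Mul(-17, Pow(-2, -1)), Rational(-20, 19)) = Add(Mul(-17, Rational(-1, 2)), Rational(-20, 19)) = Add(Rational(17, 2), Rational(-20, 19)) = Rational(283, 38) ≈ 7.4474)
T = Rational(38, 891) (T = Pow(Add(Rational(283, 38), 16), -1) = Pow(Rational(891, 38), -1) = Rational(38, 891) ≈ 0.042649)
Add(-8, Mul(T, 37)) = Add(-8, Mul(Rational(38, 891), 37)) = Add(-8, Rational(1406, 891)) = Rational(-5722, 891)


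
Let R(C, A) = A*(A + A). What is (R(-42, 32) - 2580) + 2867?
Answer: 2335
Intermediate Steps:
R(C, A) = 2*A² (R(C, A) = A*(2*A) = 2*A²)
(R(-42, 32) - 2580) + 2867 = (2*32² - 2580) + 2867 = (2*1024 - 2580) + 2867 = (2048 - 2580) + 2867 = -532 + 2867 = 2335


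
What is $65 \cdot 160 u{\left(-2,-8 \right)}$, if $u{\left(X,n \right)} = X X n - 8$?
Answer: $-416000$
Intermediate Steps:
$u{\left(X,n \right)} = -8 + n X^{2}$ ($u{\left(X,n \right)} = X^{2} n - 8 = n X^{2} - 8 = -8 + n X^{2}$)
$65 \cdot 160 u{\left(-2,-8 \right)} = 65 \cdot 160 \left(-8 - 8 \left(-2\right)^{2}\right) = 10400 \left(-8 - 32\right) = 10400 \left(-40\right) = -416000$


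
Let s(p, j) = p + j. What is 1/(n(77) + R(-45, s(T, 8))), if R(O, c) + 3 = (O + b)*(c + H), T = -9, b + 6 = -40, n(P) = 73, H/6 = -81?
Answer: 1/44387 ≈ 2.2529e-5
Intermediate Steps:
H = -486 (H = 6*(-81) = -486)
b = -46 (b = -6 - 40 = -46)
s(p, j) = j + p
R(O, c) = -3 + (-486 + c)*(-46 + O) (R(O, c) = -3 + (O - 46)*(c - 486) = -3 + (-46 + O)*(-486 + c) = -3 + (-486 + c)*(-46 + O))
1/(n(77) + R(-45, s(T, 8))) = 1/(73 + (22353 - 486*(-45) - 46*(8 - 9) - 45*(8 - 9))) = 1/(73 + (22353 + 21870 - 46*(-1) - 45*(-1))) = 1/(73 + (22353 + 21870 + 46 + 45)) = 1/(73 + 44314) = 1/44387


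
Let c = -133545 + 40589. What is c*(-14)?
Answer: 1301384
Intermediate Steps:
c = -92956
c*(-14) = -92956*(-14) = 1301384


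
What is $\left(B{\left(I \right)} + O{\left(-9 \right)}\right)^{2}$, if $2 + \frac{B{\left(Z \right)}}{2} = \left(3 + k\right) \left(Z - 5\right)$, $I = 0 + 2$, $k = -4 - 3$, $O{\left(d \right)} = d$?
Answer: $121$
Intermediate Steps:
$k = -7$ ($k = -4 - 3 = -7$)
$I = 2$
$B{\left(Z \right)} = 36 - 8 Z$ ($B{\left(Z \right)} = -4 + 2 \left(3 - 7\right) \left(Z - 5\right) = -4 + 2 \left(- 4 \left(-5 + Z\right)\right) = -4 + 2 \left(20 - 4 Z\right) = -4 - \left(-40 + 8 Z\right) = 36 - 8 Z$)
$\left(B{\left(I \right)} + O{\left(-9 \right)}\right)^{2} = \left(\left(36 - 16\right) - 9\right)^{2} = \left(20 - 9\right)^{2} = 11^{2} = 121$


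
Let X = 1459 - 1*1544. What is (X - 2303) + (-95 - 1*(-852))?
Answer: -1631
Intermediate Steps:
X = -85 (X = 1459 - 1544 = -85)
(X - 2303) + (-95 - 1*(-852)) = (-85 - 2303) + (-95 - 1*(-852)) = -2388 + (-95 + 852) = -2388 + 757 = -1631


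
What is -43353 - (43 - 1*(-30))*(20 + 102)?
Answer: -52259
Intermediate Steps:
-43353 - (43 - 1*(-30))*(20 + 102) = -43353 - (43 + 30)*122 = -43353 - 73*122 = -43353 - 1*8906 = -43353 - 8906 = -52259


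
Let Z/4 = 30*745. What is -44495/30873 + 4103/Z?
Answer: -427909009/306671800 ≈ -1.3953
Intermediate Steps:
Z = 89400 (Z = 4*(30*745) = 4*22350 = 89400)
-44495/30873 + 4103/Z = -44495/30873 + 4103/89400 = -427909009/306671800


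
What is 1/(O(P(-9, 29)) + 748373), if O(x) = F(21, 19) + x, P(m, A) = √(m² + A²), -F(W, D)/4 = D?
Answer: 748297/559948399287 - √922/559948399287 ≈ 1.3363e-6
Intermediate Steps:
F(W, D) = -4*D
P(m, A) = √(A² + m²)
O(x) = -76 + x (O(x) = -4*19 + x = -76 + x)
1/(O(P(-9, 29)) + 748373) = 1/((-76 + √(29² + (-9)²)) + 748373) = 1/((-76 + √(841 + 81)) + 748373) = 1/((-76 + √922) + 748373) = 1/(748297 + √922)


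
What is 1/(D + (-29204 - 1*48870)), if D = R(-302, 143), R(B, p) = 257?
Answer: -1/77817 ≈ -1.2851e-5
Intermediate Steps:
D = 257
1/(D + (-29204 - 1*48870)) = 1/(257 + (-29204 - 1*48870)) = 1/(257 + (-29204 - 48870)) = 1/(257 - 78074) = 1/(-77817) = -1/77817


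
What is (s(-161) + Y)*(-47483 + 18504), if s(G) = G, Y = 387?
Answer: -6549254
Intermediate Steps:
(s(-161) + Y)*(-47483 + 18504) = (-161 + 387)*(-47483 + 18504) = 226*(-28979) = -6549254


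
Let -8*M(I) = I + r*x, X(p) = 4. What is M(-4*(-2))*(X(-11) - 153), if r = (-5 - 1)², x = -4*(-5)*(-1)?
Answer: -13261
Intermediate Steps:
x = -20 (x = 20*(-1) = -20)
r = 36 (r = (-6)² = 36)
M(I) = 90 - I/8 (M(I) = -(I + 36*(-20))/8 = -(I - 720)/8 = -(-720 + I)/8 = 90 - I/8)
M(-4*(-2))*(X(-11) - 153) = (90 - (-1)*(-2)/2)*(4 - 153) = (90 - ⅛*8)*(-149) = (90 - 1)*(-149) = 89*(-149) = -13261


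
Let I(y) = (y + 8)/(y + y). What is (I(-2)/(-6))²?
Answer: 1/16 ≈ 0.062500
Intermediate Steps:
I(y) = (8 + y)/(2*y) (I(y) = (8 + y)/((2*y)) = (8 + y)*(1/(2*y)) = (8 + y)/(2*y))
(I(-2)/(-6))² = (((½)*(8 - 2)/(-2))/(-6))² = (((½)*(-½)*6)*(-⅙))² = (-3/2*(-⅙))² = (¼)² = 1/16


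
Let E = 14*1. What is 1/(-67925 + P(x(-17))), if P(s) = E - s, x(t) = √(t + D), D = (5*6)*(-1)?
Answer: I/(√47 - 67911*I) ≈ -1.4725e-5 + 1.4865e-9*I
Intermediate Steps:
E = 14
D = -30 (D = 30*(-1) = -30)
x(t) = √(-30 + t) (x(t) = √(t - 30) = √(-30 + t))
P(s) = 14 - s
1/(-67925 + P(x(-17))) = 1/(-67925 + (14 - √(-30 - 17))) = 1/(-67925 + (14 - √(-47))) = 1/(-67925 + (14 - I*√47)) = 1/(-67911 - I*√47)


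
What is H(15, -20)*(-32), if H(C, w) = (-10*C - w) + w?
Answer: 4800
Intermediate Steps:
H(C, w) = -10*C (H(C, w) = (-w - 10*C) + w = -10*C)
H(15, -20)*(-32) = -10*15*(-32) = -150*(-32) = 4800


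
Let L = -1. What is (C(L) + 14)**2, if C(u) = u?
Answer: 169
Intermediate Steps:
(C(L) + 14)**2 = (-1 + 14)**2 = 13**2 = 169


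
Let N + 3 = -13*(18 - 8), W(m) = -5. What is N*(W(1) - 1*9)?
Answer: 1862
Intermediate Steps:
N = -133 (N = -3 - 13*(18 - 8) = -3 - 13*10 = -3 - 130 = -133)
N*(W(1) - 1*9) = -133*(-5 - 1*9) = -133*(-5 - 9) = -133*(-14) = 1862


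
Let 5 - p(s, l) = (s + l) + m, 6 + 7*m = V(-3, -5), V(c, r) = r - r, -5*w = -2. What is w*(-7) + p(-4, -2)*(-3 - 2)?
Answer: -2173/35 ≈ -62.086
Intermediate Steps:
w = ⅖ (w = -⅕*(-2) = ⅖ ≈ 0.40000)
V(c, r) = 0
m = -6/7 (m = -6/7 + (⅐)*0 = -6/7 + 0 = -6/7 ≈ -0.85714)
p(s, l) = 41/7 - l - s (p(s, l) = 5 - ((s + l) - 6/7) = 5 - ((l + s) - 6/7) = 5 - (-6/7 + l + s) = 5 + (6/7 - l - s) = 41/7 - l - s)
w*(-7) + p(-4, -2)*(-3 - 2) = (⅖)*(-7) + (41/7 - 1*(-2) - 1*(-4))*(-3 - 2) = -14/5 + (41/7 + 2 + 4)*(-5) = -14/5 + (83/7)*(-5) = -14/5 - 415/7 = -2173/35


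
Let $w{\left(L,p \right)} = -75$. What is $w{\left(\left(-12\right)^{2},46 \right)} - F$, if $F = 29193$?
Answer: $-29268$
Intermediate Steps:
$w{\left(\left(-12\right)^{2},46 \right)} - F = -75 - 29193 = -29268$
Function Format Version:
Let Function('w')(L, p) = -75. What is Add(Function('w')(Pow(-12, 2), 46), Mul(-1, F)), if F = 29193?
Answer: -29268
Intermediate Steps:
Add(Function('w')(Pow(-12, 2), 46), Mul(-1, F)) = Add(-75, Mul(-1, 29193)) = Add(-75, -29193) = -29268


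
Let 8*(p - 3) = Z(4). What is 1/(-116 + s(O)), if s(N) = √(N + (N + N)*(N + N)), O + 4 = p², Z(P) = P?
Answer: -232/26351 - √1122/26351 ≈ -0.010075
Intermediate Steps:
p = 7/2 (p = 3 + (⅛)*4 = 3 + ½ = 7/2 ≈ 3.5000)
O = 33/4 (O = -4 + (7/2)² = -4 + 49/4 = 33/4 ≈ 8.2500)
s(N) = √(N + 4*N²) (s(N) = √(N + (2*N)*(2*N)) = √(N + 4*N²))
1/(-116 + s(O)) = 1/(-116 + √(33*(1 + 4*(33/4))/4)) = 1/(-116 + √(33*(1 + 33)/4)) = 1/(-116 + √((33/4)*34)) = 1/(-116 + √(561/2)) = 1/(-116 + √1122/2)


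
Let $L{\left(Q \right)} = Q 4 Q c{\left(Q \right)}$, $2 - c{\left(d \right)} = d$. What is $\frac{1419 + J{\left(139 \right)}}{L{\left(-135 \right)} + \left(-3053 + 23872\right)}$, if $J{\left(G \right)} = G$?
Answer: $\frac{1558}{10008119} \approx 0.00015567$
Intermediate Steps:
$c{\left(d \right)} = 2 - d$
$L{\left(Q \right)} = 4 Q^{2} \left(2 - Q\right)$ ($L{\left(Q \right)} = Q 4 Q \left(2 - Q\right) = 4 Q Q \left(2 - Q\right) = 4 Q^{2} \left(2 - Q\right)$)
$\frac{1419 + J{\left(139 \right)}}{L{\left(-135 \right)} + \left(-3053 + 23872\right)} = \frac{1419 + 139}{4 \left(-135\right)^{2} \left(2 - -135\right) + \left(-3053 + 23872\right)} = \frac{1558}{4 \cdot 18225 \left(2 + 135\right) + 20819} = \frac{1558}{4 \cdot 18225 \cdot 137 + 20819} = \frac{1558}{9987300 + 20819} = \frac{1558}{10008119}$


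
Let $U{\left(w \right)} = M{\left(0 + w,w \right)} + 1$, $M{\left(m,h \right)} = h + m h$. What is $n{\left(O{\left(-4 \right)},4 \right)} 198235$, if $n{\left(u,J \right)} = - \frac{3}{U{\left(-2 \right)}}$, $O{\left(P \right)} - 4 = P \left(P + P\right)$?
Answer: $-198235$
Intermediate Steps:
$M{\left(m,h \right)} = h + h m$
$O{\left(P \right)} = 4 + 2 P^{2}$ ($O{\left(P \right)} = 4 + P \left(P + P\right) = 4 + P 2 P = 4 + 2 P^{2}$)
$U{\left(w \right)} = 1 + w \left(1 + w\right)$ ($U{\left(w \right)} = w \left(1 + \left(0 + w\right)\right) + 1 = w \left(1 + w\right) + 1 = 1 + w \left(1 + w\right)$)
$n{\left(u,J \right)} = -1$ ($n{\left(u,J \right)} = - \frac{3}{1 - 2 \left(1 - 2\right)} = - \frac{3}{1 - -2} = - \frac{3}{1 + 2} = - \frac{3}{3} = \left(-3\right) \frac{1}{3} = -1$)
$n{\left(O{\left(-4 \right)},4 \right)} 198235 = \left(-1\right) 198235 = -198235$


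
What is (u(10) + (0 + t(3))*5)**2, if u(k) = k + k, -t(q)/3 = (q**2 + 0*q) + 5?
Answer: 36100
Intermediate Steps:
t(q) = -15 - 3*q**2 (t(q) = -3*((q**2 + 0*q) + 5) = -3*((q**2 + 0) + 5) = -3*(q**2 + 5) = -3*(5 + q**2) = -15 - 3*q**2)
u(k) = 2*k
(u(10) + (0 + t(3))*5)**2 = (2*10 + (0 + (-15 - 3*3**2))*5)**2 = (20 + (0 + (-15 - 3*9))*5)**2 = (20 + (0 + (-15 - 27))*5)**2 = (20 + (0 - 42)*5)**2 = (20 - 42*5)**2 = (20 - 210)**2 = (-190)**2 = 36100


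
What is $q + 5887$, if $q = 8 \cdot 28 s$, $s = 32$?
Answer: $13055$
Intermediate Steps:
$q = 7168$ ($q = 8 \cdot 28 \cdot 32 = 224 \cdot 32 = 7168$)
$q + 5887 = 7168 + 5887 = 13055$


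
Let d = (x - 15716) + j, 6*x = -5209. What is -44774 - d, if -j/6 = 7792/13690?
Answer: -1157616199/41070 ≈ -28186.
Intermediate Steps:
x = -5209/6 (x = (1/6)*(-5209) = -5209/6 ≈ -868.17)
j = -23376/6845 (j = -46752/13690 = -6*3896/6845 = -23376/6845 ≈ -3.4150)
d = -681251981/41070 (d = (-5209/6 - 15716) - 23376/6845 = -99505/6 - 23376/6845 = -681251981/41070 ≈ -16588.)
-44774 - d = -44774 - 1*(-681251981/41070) = -44774 + 681251981/41070 = -1157616199/41070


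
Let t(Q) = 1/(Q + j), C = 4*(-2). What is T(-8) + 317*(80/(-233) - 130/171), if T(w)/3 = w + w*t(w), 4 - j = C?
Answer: -15133780/39843 ≈ -379.84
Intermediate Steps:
C = -8
j = 12 (j = 4 - 1*(-8) = 4 + 8 = 12)
t(Q) = 1/(12 + Q) (t(Q) = 1/(Q + 12) = 1/(12 + Q))
T(w) = 3*w + 3*w/(12 + w) (T(w) = 3*(w + w/(12 + w)) = 3*w + 3*w/(12 + w))
T(-8) + 317*(80/(-233) - 130/171) = 3*(-8)*(13 - 8)/(12 - 8) + 317*(80/(-233) - 130/171) = 3*(-8)*5/4 + 317*(80*(-1/233) - 130*1/171) = 3*(-8)*(1/4)*5 + 317*(-80/233 - 130/171) = -30 + 317*(-43970/39843) = -30 - 13938490/39843 = -15133780/39843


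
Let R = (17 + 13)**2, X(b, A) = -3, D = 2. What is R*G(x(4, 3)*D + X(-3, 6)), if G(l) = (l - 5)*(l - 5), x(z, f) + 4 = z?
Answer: 57600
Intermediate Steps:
x(z, f) = -4 + z
R = 900 (R = 30**2 = 900)
G(l) = (-5 + l)**2 (G(l) = (-5 + l)*(-5 + l) = (-5 + l)**2)
R*G(x(4, 3)*D + X(-3, 6)) = 900*(-5 + ((-4 + 4)*2 - 3))**2 = 900*(-5 + (0*2 - 3))**2 = 900*(-5 + (0 - 3))**2 = 900*(-5 - 3)**2 = 900*(-8)**2 = 900*64 = 57600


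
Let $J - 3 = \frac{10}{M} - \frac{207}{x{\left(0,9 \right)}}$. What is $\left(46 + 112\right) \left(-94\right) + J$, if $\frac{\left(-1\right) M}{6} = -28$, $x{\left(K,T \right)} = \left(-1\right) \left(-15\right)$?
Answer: $- \frac{6242351}{420} \approx -14863.0$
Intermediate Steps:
$x{\left(K,T \right)} = 15$
$M = 168$ ($M = \left(-6\right) \left(-28\right) = 168$)
$J = - \frac{4511}{420}$ ($J = 3 + \left(\frac{10}{168} - \frac{207}{15}\right) = 3 + \left(10 \cdot \frac{1}{168} - \frac{69}{5}\right) = 3 + \left(\frac{5}{84} - \frac{69}{5}\right) = 3 - \frac{5771}{420} = - \frac{4511}{420} \approx -10.74$)
$\left(46 + 112\right) \left(-94\right) + J = \left(46 + 112\right) \left(-94\right) - \frac{4511}{420} = 158 \left(-94\right) - \frac{4511}{420} = -14852 - \frac{4511}{420} = - \frac{6242351}{420}$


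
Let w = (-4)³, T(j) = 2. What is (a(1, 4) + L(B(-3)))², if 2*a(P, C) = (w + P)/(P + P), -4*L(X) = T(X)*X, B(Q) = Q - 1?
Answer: 3025/16 ≈ 189.06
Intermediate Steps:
B(Q) = -1 + Q
w = -64
L(X) = -X/2
a(P, C) = (-64 + P)/(4*P) (a(P, C) = ((-64 + P)/(P + P))/2 = ((-64 + P)/((2*P)))/2 = ((-64 + P)*(1/(2*P)))/2 = ((-64 + P)/(2*P))/2 = (-64 + P)/(4*P))
(a(1, 4) + L(B(-3)))² = ((¼)*(-64 + 1)/1 - (-1 - 3)/2)² = ((¼)*1*(-63) - ½*(-4))² = (-63/4 + 2)² = (-55/4)² = 3025/16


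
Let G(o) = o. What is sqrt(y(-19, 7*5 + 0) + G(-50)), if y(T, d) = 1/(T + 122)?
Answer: I*sqrt(530347)/103 ≈ 7.0704*I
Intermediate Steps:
y(T, d) = 1/(122 + T)
sqrt(y(-19, 7*5 + 0) + G(-50)) = sqrt(1/(122 - 19) - 50) = sqrt(1/103 - 50) = sqrt(-5149/103) = I*sqrt(530347)/103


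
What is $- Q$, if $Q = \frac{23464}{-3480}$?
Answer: $\frac{2933}{435} \approx 6.7425$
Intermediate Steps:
$Q = - \frac{2933}{435}$ ($Q = 23464 \left(- \frac{1}{3480}\right) = - \frac{2933}{435} \approx -6.7425$)
$- Q = \left(-1\right) \left(- \frac{2933}{435}\right) = \frac{2933}{435}$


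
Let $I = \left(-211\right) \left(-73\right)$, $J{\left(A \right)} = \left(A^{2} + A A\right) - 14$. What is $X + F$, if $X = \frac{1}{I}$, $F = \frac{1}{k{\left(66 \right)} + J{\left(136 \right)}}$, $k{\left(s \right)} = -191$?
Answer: $\frac{52190}{566630161} \approx 9.2106 \cdot 10^{-5}$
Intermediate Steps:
$J{\left(A \right)} = -14 + 2 A^{2}$ ($J{\left(A \right)} = \left(A^{2} + A^{2}\right) - 14 = 2 A^{2} - 14 = -14 + 2 A^{2}$)
$I = 15403$
$F = \frac{1}{36787}$ ($F = \frac{1}{-191 - \left(14 - 2 \cdot 136^{2}\right)} = \frac{1}{-191 + \left(-14 + 2 \cdot 18496\right)} = \frac{1}{-191 + \left(-14 + 36992\right)} = \frac{1}{-191 + 36978} = \frac{1}{36787} \approx 2.7184 \cdot 10^{-5}$)
$X = \frac{1}{15403} \approx 6.4922 \cdot 10^{-5}$
$X + F = \frac{1}{15403} + \frac{1}{36787} = \frac{52190}{566630161}$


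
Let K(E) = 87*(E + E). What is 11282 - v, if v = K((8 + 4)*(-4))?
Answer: 19634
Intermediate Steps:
K(E) = 174*E (K(E) = 87*(2*E) = 174*E)
v = -8352 (v = 174*((8 + 4)*(-4)) = 174*(12*(-4)) = 174*(-48) = -8352)
11282 - v = 11282 - 1*(-8352) = 11282 + 8352 = 19634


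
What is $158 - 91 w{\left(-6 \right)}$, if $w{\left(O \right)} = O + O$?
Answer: $1250$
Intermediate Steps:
$w{\left(O \right)} = 2 O$
$158 - 91 w{\left(-6 \right)} = 158 - 91 \cdot 2 \left(-6\right) = 158 - -1092 = 158 + 1092 = 1250$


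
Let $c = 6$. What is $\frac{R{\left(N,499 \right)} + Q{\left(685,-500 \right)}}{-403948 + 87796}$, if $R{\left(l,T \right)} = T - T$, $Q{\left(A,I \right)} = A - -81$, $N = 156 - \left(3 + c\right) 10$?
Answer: $- \frac{383}{158076} \approx -0.0024229$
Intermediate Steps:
$N = 66$ ($N = 156 - \left(3 + 6\right) 10 = 156 - 9 \cdot 10 = 156 - 90 = 66$)
$Q{\left(A,I \right)} = 81 + A$ ($Q{\left(A,I \right)} = A + 81 = 81 + A$)
$R{\left(l,T \right)} = 0$
$\frac{R{\left(N,499 \right)} + Q{\left(685,-500 \right)}}{-403948 + 87796} = \frac{0 + \left(81 + 685\right)}{-403948 + 87796} = \frac{0 + 766}{-316152} = 766 \left(- \frac{1}{316152}\right) = - \frac{383}{158076}$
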